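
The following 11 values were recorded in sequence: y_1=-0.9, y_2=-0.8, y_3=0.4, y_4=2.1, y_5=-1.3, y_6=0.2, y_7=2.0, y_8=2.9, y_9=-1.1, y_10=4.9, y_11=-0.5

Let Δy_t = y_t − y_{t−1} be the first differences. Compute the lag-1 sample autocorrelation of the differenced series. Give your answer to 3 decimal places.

-0.625

First differences Δy: 0.1, 1.2, 1.7, -3.4, 1.5, 1.8, 0.9, -4.0, 6.0, -5.4
Mean of differences = 0.0400
Numerator Σ(Δy_t−Δȳ)(Δy_{t+1}−Δȳ) = -64.6296
Denominator Σ(Δy_t−Δȳ)² = 103.3440
r_1(Δy) = -64.6296 / 103.3440 = -0.625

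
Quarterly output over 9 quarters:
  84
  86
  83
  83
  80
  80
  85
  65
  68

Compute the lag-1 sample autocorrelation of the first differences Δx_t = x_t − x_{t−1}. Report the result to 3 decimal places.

-0.500

First differences Δx: 2, -3, 0, -3, 0, 5, -20, 3
Mean of differences = -2.0000
Numerator Σ(Δx_t−Δx̄)(Δx_{t+1}−Δx̄) = -212.0000
Denominator Σ(Δx_t−Δx̄)² = 424.0000
r_1(Δx) = -212.0000 / 424.0000 = -0.500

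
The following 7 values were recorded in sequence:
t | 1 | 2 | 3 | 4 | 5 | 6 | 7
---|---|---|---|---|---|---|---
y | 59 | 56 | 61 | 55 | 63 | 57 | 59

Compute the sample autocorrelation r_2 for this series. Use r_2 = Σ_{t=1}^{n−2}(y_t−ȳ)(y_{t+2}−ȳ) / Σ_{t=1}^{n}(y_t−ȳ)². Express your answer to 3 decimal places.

Mean ȳ = (59 + 56 + 61 + 55 + 63 + 57 + 59)/7 = 58.5714
Deviations from mean: 0.4286, -2.5714, 2.4286, -3.5714, 4.4286, -1.5714, 0.4286
Numerator Σ_{t=1}^{5}(y_t−ȳ)(y_{t+2}−ȳ) = 28.4898
Denominator Σ(y_t−ȳ)² = 47.7143
r_2 = 28.4898 / 47.7143 = 0.597

0.597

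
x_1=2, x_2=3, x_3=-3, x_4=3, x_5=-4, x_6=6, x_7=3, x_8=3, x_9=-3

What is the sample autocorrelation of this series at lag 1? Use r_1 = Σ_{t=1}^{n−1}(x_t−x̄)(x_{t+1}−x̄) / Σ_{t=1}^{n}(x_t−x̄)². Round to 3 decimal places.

-0.439

Mean x̄ = (2 + 3 − 3 + 3 − 4 + 6 + 3 + 3 − 3)/9 = 1.1111
Numerator Σ_{t=1}^{8}(x_t−x̄)(x_{t+1}−x̄) = -43.4568
Denominator Σ(x_t−x̄)² = 98.8889
r_1 = -43.4568 / 98.8889 = -0.439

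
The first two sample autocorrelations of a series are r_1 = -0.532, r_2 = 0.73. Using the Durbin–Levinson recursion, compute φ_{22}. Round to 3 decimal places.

φ_{22} = (r_2 − r_1²) / (1 − r_1²)
r_1² = (-0.532)² = 0.283024
Numerator = 0.73 − 0.2830 = 0.4470; denominator = 1 − 0.2830 = 0.7170
φ_{22} = 0.4470 / 0.7170 = 0.623

0.623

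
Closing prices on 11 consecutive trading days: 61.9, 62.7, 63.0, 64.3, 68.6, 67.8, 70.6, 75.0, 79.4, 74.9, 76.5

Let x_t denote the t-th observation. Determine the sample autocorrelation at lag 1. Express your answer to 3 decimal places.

Mean x̄ = (61.9 + 62.7 + 63.0 + 64.3 + 68.6 + 67.8 + 70.6 + 75.0 + 79.4 + 74.9 + 76.5)/11 = 69.5182
Numerator Σ_{t=1}^{10}(x_t−x̄)(x_{t+1}−x̄) = 285.7651
Denominator Σ(x_t−x̄)² = 384.6164
r_1 = 285.7651 / 384.6164 = 0.743

0.743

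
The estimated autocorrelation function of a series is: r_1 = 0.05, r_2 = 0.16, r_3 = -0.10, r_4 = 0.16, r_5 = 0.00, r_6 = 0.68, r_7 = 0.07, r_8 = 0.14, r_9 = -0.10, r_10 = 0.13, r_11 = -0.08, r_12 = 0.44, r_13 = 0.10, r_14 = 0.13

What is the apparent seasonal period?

6

The largest autocorrelation is r_6 = 0.68, with a weaker echo at lag 12 (0.44); the remaining lags stay at or below 0.16.
The dominant spike at lag 6 indicates a seasonal period of 6.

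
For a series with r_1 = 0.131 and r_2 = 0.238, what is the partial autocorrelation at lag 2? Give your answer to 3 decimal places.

0.225

φ_{22} = (r_2 − r_1²) / (1 − r_1²)
r_1² = (0.131)² = 0.017161
Numerator = 0.238 − 0.0172 = 0.2208; denominator = 1 − 0.0172 = 0.9828
φ_{22} = 0.2208 / 0.9828 = 0.225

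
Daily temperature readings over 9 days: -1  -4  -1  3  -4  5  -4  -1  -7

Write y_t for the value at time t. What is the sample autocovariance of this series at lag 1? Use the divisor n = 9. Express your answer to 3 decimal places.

-5.306

Mean ȳ = (-1 − 4 − 1 + 3 − 4 + 5 − 4 − 1 − 7)/9 = -1.5556
Σ_{t=1}^{8}(y_t−ȳ)(y_{t+1}−ȳ) = -47.7531
γ_1 = -47.7531 / 9 = -5.306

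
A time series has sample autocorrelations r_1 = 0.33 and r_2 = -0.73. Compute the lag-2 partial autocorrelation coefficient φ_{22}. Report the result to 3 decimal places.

φ_{22} = (r_2 − r_1²) / (1 − r_1²)
r_1² = (0.33)² = 0.1089
Numerator = -0.73 − 0.1089 = -0.8389; denominator = 1 − 0.1089 = 0.8911
φ_{22} = -0.8389 / 0.8911 = -0.941

-0.941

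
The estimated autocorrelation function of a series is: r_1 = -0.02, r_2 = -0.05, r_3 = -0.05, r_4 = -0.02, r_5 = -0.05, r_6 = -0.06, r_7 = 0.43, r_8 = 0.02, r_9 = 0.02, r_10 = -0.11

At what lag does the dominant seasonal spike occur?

7

The largest autocorrelation is r_7 = 0.43; the remaining lags stay at or below 0.02.
The dominant spike at lag 7 indicates a seasonal period of 7.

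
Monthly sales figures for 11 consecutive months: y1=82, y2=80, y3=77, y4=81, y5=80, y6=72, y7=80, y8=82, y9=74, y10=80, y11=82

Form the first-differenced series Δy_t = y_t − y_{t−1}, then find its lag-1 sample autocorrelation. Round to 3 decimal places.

First differences Δy: -2, -3, 4, -1, -8, 8, 2, -8, 6, 2
Mean of differences = 0.0000
Numerator Σ(Δy_t−Δȳ)(Δy_{t+1}−Δȳ) = -102.0000
Denominator Σ(Δy_t−Δȳ)² = 266.0000
r_1(Δy) = -102.0000 / 266.0000 = -0.383

-0.383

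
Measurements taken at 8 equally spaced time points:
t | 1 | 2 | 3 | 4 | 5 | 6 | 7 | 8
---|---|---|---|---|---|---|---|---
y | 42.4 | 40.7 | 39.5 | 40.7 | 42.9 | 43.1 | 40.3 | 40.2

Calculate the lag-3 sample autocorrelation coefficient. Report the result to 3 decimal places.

Mean ȳ = (42.4 + 40.7 + 39.5 + 40.7 + 42.9 + 43.1 + 40.3 + 40.2)/8 = 41.2250
Deviations from mean: 1.1750, -0.5250, -1.7250, -0.5250, 1.6750, 1.8750, -0.9250, -1.0250
Numerator Σ_{t=1}^{5}(y_t−ȳ)(y_{t+3}−ȳ) = -5.9619
Denominator Σ(y_t−ȳ)² = 13.1350
r_3 = -5.9619 / 13.1350 = -0.454

-0.454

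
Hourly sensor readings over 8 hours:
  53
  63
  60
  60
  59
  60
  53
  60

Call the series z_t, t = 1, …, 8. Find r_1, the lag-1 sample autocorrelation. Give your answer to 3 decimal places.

Mean z̄ = (53 + 63 + 60 + 60 + 59 + 60 + 53 + 60)/8 = 58.5000
Deviations from mean: -5.5000, 4.5000, 1.5000, 1.5000, 0.5000, 1.5000, -5.5000, 1.5000
Σ(z_t−z̄)(z_{t+1}−z̄) = (-24.7500) + (6.7500) + (2.2500) + (0.7500) + (0.7500) + (-8.2500) + (-8.2500) = -30.7500
Denominator Σ(z_t−z̄)² = 90.0000
r_1 = -30.7500 / 90.0000 = -0.342

-0.342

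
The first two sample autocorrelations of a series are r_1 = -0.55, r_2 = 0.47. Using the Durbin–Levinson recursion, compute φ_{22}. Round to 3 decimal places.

0.240

φ_{22} = (r_2 − r_1²) / (1 − r_1²)
r_1² = (-0.55)² = 0.3025
Numerator = 0.47 − 0.3025 = 0.1675; denominator = 1 − 0.3025 = 0.6975
φ_{22} = 0.1675 / 0.6975 = 0.240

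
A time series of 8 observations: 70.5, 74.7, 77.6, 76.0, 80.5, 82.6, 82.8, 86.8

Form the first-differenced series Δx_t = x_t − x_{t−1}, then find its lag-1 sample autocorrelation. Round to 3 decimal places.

First differences Δx: 4.2, 2.9, -1.6, 4.5, 2.1, 0.2, 4.0
Mean of differences = 2.3286
Numerator Σ(Δx_t−Δx̄)(Δx_{t+1}−Δx̄) = -13.2737
Denominator Σ(Δx_t−Δx̄)² = 31.3543
r_1(Δx) = -13.2737 / 31.3543 = -0.423

-0.423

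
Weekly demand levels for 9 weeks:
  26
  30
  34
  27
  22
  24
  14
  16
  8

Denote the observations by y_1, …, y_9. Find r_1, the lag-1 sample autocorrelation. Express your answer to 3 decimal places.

Mean ȳ = (26 + 30 + 34 + 27 + 22 + 24 + 14 + 16 + 8)/9 = 22.3333
Numerator Σ_{t=1}^{8}(y_t−ȳ)(y_{t+1}−ȳ) = 299.5556
Denominator Σ(y_t−ȳ)² = 548.0000
r_1 = 299.5556 / 548.0000 = 0.547

0.547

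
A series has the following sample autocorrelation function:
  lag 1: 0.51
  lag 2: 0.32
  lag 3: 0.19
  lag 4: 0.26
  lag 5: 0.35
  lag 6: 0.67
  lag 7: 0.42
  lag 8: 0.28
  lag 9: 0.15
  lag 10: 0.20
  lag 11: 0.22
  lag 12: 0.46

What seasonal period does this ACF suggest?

The largest autocorrelation is r_6 = 0.67; the remaining lags stay at or below 0.51. The elevated value at lag 1 (0.51), dropping to 0.32 at lag 2, reflects decaying short-term dependence rather than seasonality.
The dominant spike at lag 6 indicates a seasonal period of 6.

6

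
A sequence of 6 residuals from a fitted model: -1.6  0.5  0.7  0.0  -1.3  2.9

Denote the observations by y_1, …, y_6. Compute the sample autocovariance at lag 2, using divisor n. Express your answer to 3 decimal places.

Mean ȳ = (-1.6 + 0.5 + 0.7 + 0.0 − 1.3 + 2.9)/6 = 0.2000
Deviations: -1.8000, 0.3000, 0.5000, -0.2000, -1.5000, 2.7000
Σ_{t=1}^{4}(y_t−ȳ)(y_{t+2}−ȳ) = -2.2500
γ_2 = -2.2500 / 6 = -0.375

-0.375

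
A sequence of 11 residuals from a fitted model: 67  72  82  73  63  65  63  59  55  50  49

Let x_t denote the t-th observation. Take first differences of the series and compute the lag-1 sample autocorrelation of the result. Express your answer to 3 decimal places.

0.095

First differences Δx: 5, 10, -9, -10, 2, -2, -4, -4, -5, -1
Mean of differences = -1.8000
Numerator Σ(Δx_t−Δx̄)(Δx_{t+1}−Δx̄) = 32.1600
Denominator Σ(Δx_t−Δx̄)² = 339.6000
r_1(Δx) = 32.1600 / 339.6000 = 0.095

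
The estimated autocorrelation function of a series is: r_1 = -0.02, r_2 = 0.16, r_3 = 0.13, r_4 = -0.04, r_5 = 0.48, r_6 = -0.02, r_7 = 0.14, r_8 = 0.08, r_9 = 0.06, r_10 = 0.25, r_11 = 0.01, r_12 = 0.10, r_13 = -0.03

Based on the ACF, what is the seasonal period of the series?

5

The largest autocorrelation is r_5 = 0.48, with a weaker echo at lag 10 (0.25); the remaining lags stay at or below 0.16.
The dominant spike at lag 5 indicates a seasonal period of 5.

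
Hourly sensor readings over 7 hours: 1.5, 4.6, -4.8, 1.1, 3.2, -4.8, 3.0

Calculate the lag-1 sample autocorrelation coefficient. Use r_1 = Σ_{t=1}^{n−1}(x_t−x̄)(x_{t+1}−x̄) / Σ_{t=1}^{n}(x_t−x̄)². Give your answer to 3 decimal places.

Mean x̄ = (1.5 + 4.6 − 4.8 + 1.1 + 3.2 − 4.8 + 3.0)/7 = 0.5429
Σ(x_t−x̄)(x_{t+1}−x̄) = (3.8833) + (-21.6767) + (-2.9767) + (1.4804) + (-14.1967) + (-13.1282) = -46.6147
Denominator Σ(x_t−x̄)² = 87.8771
r_1 = -46.6147 / 87.8771 = -0.530

-0.530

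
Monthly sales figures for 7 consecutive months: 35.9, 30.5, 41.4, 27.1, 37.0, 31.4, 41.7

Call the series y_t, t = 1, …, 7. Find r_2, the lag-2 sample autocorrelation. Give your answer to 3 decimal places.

Mean ȳ = (35.9 + 30.5 + 41.4 + 27.1 + 37.0 + 31.4 + 41.7)/7 = 35.0000
Deviations from mean: 0.9000, -4.5000, 6.4000, -7.9000, 2.0000, -3.6000, 6.7000
Σ(y_t−ȳ)(y_{t+2}−ȳ) = (5.7600) + (35.5500) + (12.8000) + (28.4400) + (13.4000) = 95.9500
Denominator Σ(y_t−ȳ)² = 186.2800
r_2 = 95.9500 / 186.2800 = 0.515

0.515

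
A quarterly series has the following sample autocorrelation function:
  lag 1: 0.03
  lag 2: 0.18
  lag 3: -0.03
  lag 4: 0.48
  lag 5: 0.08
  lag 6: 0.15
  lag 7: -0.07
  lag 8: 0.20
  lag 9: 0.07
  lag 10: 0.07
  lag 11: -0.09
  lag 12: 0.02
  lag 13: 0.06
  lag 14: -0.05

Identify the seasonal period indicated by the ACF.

4

The largest autocorrelation is r_4 = 0.48, with a weaker echo at lag 8 (0.20); the remaining lags stay at or below 0.18.
The dominant spike at lag 4 indicates a seasonal period of 4.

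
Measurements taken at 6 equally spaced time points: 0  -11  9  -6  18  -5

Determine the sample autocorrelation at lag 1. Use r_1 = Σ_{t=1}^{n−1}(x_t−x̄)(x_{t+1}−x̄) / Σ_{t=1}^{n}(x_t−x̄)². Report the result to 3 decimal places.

-0.618

Mean x̄ = (0 − 11 + 9 − 6 + 18 − 5)/6 = 0.8333
Σ(x_t−x̄)(x_{t+1}−x̄) = (9.8611) + (-96.6389) + (-55.8056) + (-117.3056) + (-100.1389) = -360.0278
Denominator Σ(x_t−x̄)² = 582.8333
r_1 = -360.0278 / 582.8333 = -0.618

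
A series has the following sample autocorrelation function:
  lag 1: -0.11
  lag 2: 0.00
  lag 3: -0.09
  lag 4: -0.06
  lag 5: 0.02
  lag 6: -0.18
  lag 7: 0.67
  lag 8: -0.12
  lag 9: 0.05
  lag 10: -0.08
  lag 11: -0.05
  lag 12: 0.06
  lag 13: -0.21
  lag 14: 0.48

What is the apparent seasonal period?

7

The largest autocorrelation is r_7 = 0.67, with a weaker echo at lag 14 (0.48); the remaining lags stay at or below 0.06.
The dominant spike at lag 7 indicates a seasonal period of 7.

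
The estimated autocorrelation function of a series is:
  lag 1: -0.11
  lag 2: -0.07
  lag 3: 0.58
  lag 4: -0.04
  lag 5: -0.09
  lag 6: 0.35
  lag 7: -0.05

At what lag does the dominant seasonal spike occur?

3

The largest autocorrelation is r_3 = 0.58, with a weaker echo at lag 6 (0.35); the remaining lags stay at or below -0.04.
The dominant spike at lag 3 indicates a seasonal period of 3.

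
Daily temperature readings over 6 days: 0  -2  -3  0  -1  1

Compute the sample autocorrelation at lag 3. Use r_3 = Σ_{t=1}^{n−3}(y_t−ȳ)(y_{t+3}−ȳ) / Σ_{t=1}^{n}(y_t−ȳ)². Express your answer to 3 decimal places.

-0.285

Mean ȳ = (0 − 2 − 3 + 0 − 1 + 1)/6 = -0.8333
Deviations from mean: 0.8333, -1.1667, -2.1667, 0.8333, -0.1667, 1.8333
Σ(y_t−ȳ)(y_{t+3}−ȳ) = (0.6944) + (0.1944) + (-3.9722) = -3.0833
Denominator Σ(y_t−ȳ)² = 10.8333
r_3 = -3.0833 / 10.8333 = -0.285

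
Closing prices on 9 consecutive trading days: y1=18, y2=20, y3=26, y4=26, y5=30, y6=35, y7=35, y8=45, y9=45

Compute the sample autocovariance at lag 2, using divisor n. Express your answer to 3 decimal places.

23.701

Mean ȳ = (18 + 20 + 26 + 26 + 30 + 35 + 35 + 45 + 45)/9 = 31.1111
Σ_{t=1}^{7}(y_t−ȳ)(y_{t+2}−ȳ) = 213.3086
γ_2 = 213.3086 / 9 = 23.701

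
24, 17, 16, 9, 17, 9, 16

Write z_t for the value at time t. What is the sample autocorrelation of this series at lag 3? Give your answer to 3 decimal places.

Mean z̄ = (24 + 17 + 16 + 9 + 17 + 9 + 16)/7 = 15.4286
Numerator Σ_{t=1}^{4}(z_t−z̄)(z_{t+3}−z̄) = -59.9796
Denominator Σ(z_t−z̄)² = 161.7143
r_3 = -59.9796 / 161.7143 = -0.371

-0.371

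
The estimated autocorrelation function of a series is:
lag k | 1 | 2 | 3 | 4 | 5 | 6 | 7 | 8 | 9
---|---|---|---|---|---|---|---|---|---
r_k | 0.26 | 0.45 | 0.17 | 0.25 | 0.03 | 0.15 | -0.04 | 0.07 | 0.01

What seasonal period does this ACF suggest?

The largest autocorrelation is r_2 = 0.45; the remaining lags stay at or below 0.26.
The dominant spike at lag 2 indicates a seasonal period of 2.

2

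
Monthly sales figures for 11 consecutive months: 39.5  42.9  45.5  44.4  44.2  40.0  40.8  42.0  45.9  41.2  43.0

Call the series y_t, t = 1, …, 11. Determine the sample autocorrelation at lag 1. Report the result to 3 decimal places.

Mean ȳ = (39.5 + 42.9 + 45.5 + 44.4 + 44.2 + 40.0 + 40.8 + 42.0 + 45.9 + 41.2 + 43.0)/11 = 42.6727
Numerator Σ_{t=1}^{10}(y_t−ȳ)(y_{t+1}−ȳ) = 2.2202
Denominator Σ(y_t−ȳ)² = 47.2218
r_1 = 2.2202 / 47.2218 = 0.047

0.047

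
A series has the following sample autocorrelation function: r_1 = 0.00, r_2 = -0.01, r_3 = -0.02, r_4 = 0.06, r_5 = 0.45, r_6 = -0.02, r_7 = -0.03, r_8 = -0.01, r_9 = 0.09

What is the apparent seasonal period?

5

The largest autocorrelation is r_5 = 0.45; the remaining lags stay at or below 0.09.
The dominant spike at lag 5 indicates a seasonal period of 5.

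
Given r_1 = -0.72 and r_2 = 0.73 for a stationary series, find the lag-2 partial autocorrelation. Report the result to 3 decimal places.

0.439

φ_{22} = (r_2 − r_1²) / (1 − r_1²)
r_1² = (-0.72)² = 0.5184
Numerator = 0.73 − 0.5184 = 0.2116; denominator = 1 − 0.5184 = 0.4816
φ_{22} = 0.2116 / 0.4816 = 0.439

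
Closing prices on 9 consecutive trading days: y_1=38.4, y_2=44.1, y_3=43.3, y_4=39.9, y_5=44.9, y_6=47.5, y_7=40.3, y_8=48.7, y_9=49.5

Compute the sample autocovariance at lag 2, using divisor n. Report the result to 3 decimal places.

-2.048

Mean ȳ = (38.4 + 44.1 + 43.3 + 39.9 + 44.9 + 47.5 + 40.3 + 48.7 + 49.5)/9 = 44.0667
Σ_{t=1}^{7}(y_t−ȳ)(y_{t+2}−ȳ) = -18.4356
γ_2 = -18.4356 / 9 = -2.048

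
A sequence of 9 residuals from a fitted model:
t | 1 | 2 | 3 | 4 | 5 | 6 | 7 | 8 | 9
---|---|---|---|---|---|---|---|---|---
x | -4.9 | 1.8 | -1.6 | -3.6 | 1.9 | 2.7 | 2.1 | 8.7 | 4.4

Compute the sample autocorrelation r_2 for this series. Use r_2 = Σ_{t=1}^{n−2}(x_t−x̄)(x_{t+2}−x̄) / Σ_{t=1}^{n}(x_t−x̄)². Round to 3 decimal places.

0.145

Mean x̄ = (-4.9 + 1.8 − 1.6 − 3.6 + 1.9 + 2.7 + 2.1 + 8.7 + 4.4)/9 = 1.2778
Σ(x_t−x̄)(x_{t+2}−x̄) = (17.7783) + (-2.5473) + (-1.7906) + (-6.9373) + (0.5116) + (10.5560) + (2.5672) = 20.1379
Denominator Σ(x_t−x̄)² = 138.4356
r_2 = 20.1379 / 138.4356 = 0.145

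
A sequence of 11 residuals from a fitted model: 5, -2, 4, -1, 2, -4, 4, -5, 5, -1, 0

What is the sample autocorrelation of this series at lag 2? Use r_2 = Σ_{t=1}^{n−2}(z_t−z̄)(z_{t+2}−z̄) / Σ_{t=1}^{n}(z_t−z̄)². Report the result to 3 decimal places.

0.646

Mean z̄ = (5 − 2 + 4 − 1 + 2 − 4 + 4 − 5 + 5 − 1 + 0)/11 = 0.6364
Numerator Σ_{t=1}^{9}(z_t−z̄)(z_{t+2}−z̄) = 83.0083
Denominator Σ(z_t−z̄)² = 128.5455
r_2 = 83.0083 / 128.5455 = 0.646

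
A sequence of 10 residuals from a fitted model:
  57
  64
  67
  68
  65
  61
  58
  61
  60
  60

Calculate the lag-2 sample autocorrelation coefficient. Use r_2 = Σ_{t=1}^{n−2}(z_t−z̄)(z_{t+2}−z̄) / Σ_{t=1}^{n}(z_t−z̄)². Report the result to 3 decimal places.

Mean z̄ = (57 + 64 + 67 + 68 + 65 + 61 + 58 + 61 + 60 + 60)/10 = 62.1000
Numerator Σ_{t=1}^{8}(z_t−z̄)(z_{t+2}−z̄) = -5.8200
Denominator Σ(z_t−z̄)² = 124.9000
r_2 = -5.8200 / 124.9000 = -0.047

-0.047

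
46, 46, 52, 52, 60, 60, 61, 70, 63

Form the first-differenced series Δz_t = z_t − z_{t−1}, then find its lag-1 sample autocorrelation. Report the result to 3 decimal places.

First differences Δz: 0, 6, 0, 8, 0, 1, 9, -7
Mean of differences = 2.1250
Numerator Σ(Δz_t−Δz̄)(Δz_{t+1}−Δz̄) = -109.5156
Denominator Σ(Δz_t−Δz̄)² = 194.8750
r_1(Δz) = -109.5156 / 194.8750 = -0.562

-0.562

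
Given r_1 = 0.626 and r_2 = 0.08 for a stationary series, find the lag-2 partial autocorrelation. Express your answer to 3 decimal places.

-0.513

φ_{22} = (r_2 − r_1²) / (1 − r_1²)
r_1² = (0.626)² = 0.391876
Numerator = 0.08 − 0.3919 = -0.3119; denominator = 1 − 0.3919 = 0.6081
φ_{22} = -0.3119 / 0.6081 = -0.513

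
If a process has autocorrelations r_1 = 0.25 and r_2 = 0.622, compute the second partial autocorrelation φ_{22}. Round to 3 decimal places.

φ_{22} = (r_2 − r_1²) / (1 − r_1²)
r_1² = (0.25)² = 0.0625
Numerator = 0.622 − 0.0625 = 0.5595; denominator = 1 − 0.0625 = 0.9375
φ_{22} = 0.5595 / 0.9375 = 0.597

0.597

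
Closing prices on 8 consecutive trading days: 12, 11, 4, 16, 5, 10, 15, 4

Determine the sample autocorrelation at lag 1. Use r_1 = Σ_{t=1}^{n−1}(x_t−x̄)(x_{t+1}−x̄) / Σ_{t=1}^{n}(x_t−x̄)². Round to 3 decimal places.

-0.616

Mean x̄ = (12 + 11 + 4 + 16 + 5 + 10 + 15 + 4)/8 = 9.6250
Deviations from mean: 2.3750, 1.3750, -5.6250, 6.3750, -4.6250, 0.3750, 5.3750, -5.6250
Σ(x_t−x̄)(x_{t+1}−x̄) = (3.2656) + (-7.7344) + (-35.8594) + (-29.4844) + (-1.7344) + (2.0156) + (-30.2344) = -99.7656
Denominator Σ(x_t−x̄)² = 161.8750
r_1 = -99.7656 / 161.8750 = -0.616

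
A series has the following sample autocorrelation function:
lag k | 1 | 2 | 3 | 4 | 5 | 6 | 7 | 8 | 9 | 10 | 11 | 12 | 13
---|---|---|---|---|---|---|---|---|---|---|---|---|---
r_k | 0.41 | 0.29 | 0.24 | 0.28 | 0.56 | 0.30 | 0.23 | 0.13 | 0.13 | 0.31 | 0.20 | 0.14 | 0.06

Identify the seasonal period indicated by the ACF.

5

The largest autocorrelation is r_5 = 0.56; the remaining lags stay at or below 0.41. The elevated value at lag 1 (0.41), dropping to 0.29 at lag 2, reflects decaying short-term dependence rather than seasonality.
The dominant spike at lag 5 indicates a seasonal period of 5.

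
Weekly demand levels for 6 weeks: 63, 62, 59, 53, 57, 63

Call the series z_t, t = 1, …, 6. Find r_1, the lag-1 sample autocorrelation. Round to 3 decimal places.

0.230

Mean z̄ = (63 + 62 + 59 + 53 + 57 + 63)/6 = 59.5000
Σ(z_t−z̄)(z_{t+1}−z̄) = (8.7500) + (-1.2500) + (3.2500) + (16.2500) + (-8.7500) = 18.2500
Denominator Σ(z_t−z̄)² = 79.5000
r_1 = 18.2500 / 79.5000 = 0.230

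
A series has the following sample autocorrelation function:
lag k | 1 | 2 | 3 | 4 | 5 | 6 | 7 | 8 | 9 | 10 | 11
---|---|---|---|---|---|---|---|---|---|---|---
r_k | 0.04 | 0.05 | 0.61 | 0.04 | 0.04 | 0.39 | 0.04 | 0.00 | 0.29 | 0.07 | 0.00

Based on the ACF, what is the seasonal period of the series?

The largest autocorrelation is r_3 = 0.61, with weaker echoes at lags 6 (0.39) and 9 (0.29); the remaining lags stay at or below 0.07.
The dominant spike at lag 3 indicates a seasonal period of 3.

3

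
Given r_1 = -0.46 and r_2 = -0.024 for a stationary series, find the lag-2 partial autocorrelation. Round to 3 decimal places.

φ_{22} = (r_2 − r_1²) / (1 − r_1²)
r_1² = (-0.46)² = 0.2116
Numerator = -0.024 − 0.2116 = -0.2356; denominator = 1 − 0.2116 = 0.7884
φ_{22} = -0.2356 / 0.7884 = -0.299

-0.299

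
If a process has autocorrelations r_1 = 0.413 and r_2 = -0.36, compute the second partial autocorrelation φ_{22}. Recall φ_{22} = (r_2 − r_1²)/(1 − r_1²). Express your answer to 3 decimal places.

-0.640

φ_{22} = (r_2 − r_1²) / (1 − r_1²)
r_1² = (0.413)² = 0.170569
Numerator = -0.36 − 0.1706 = -0.5306; denominator = 1 − 0.1706 = 0.8294
φ_{22} = -0.5306 / 0.8294 = -0.640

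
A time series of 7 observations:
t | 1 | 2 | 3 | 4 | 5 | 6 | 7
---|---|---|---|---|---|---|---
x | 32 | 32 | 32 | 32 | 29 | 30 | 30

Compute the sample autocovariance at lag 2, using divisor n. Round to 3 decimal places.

Mean x̄ = (32 + 32 + 32 + 32 + 29 + 30 + 30)/7 = 31.0000
Σ_{t=1}^{5}(x_t−x̄)(x_{t+2}−x̄) = 1.0000
γ_2 = 1.0000 / 7 = 0.143

0.143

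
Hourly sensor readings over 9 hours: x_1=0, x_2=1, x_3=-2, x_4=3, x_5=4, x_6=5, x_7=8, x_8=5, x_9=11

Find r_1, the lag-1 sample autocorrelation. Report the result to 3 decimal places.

0.392

Mean x̄ = (0 + 1 − 2 + 3 + 4 + 5 + 8 + 5 + 11)/9 = 3.8889
Numerator Σ_{t=1}^{8}(x_t−x̄)(x_{t+1}−x̄) = 50.5432
Denominator Σ(x_t−x̄)² = 128.8889
r_1 = 50.5432 / 128.8889 = 0.392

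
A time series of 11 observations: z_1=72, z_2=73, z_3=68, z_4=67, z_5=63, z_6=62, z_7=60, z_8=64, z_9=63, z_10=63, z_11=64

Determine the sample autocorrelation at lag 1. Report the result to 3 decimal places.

Mean z̄ = (72 + 73 + 68 + 67 + 63 + 62 + 60 + 64 + 63 + 63 + 64)/11 = 65.3636
Numerator Σ_{t=1}^{10}(z_t−z̄)(z_{t+1}−z̄) = 116.5950
Denominator Σ(z_t−z̄)² = 172.5455
r_1 = 116.5950 / 172.5455 = 0.676

0.676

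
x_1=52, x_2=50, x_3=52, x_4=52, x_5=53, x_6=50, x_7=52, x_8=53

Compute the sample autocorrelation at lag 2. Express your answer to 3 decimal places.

-0.250

Mean x̄ = (52 + 50 + 52 + 52 + 53 + 50 + 52 + 53)/8 = 51.7500
Σ(x_t−x̄)(x_{t+2}−x̄) = (0.0625) + (-0.4375) + (0.3125) + (-0.4375) + (0.3125) + (-2.1875) = -2.3750
Denominator Σ(x_t−x̄)² = 9.5000
r_2 = -2.3750 / 9.5000 = -0.250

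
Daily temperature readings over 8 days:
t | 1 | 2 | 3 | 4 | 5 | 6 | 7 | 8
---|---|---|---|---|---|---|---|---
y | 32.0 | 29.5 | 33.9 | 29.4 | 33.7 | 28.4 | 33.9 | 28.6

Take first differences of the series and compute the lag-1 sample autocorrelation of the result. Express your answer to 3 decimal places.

First differences Δy: -2.5, 4.4, -4.5, 4.3, -5.3, 5.5, -5.3
Mean of differences = -0.4857
Numerator Σ(Δy_t−Δȳ)(Δy_{t+1}−Δȳ) = -129.3388
Denominator Σ(Δy_t−Δȳ)² = 149.1286
r_1(Δy) = -129.3388 / 149.1286 = -0.867

-0.867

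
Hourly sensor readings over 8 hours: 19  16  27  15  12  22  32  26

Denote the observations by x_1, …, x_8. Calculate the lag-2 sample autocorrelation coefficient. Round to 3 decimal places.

Mean x̄ = (19 + 16 + 27 + 15 + 12 + 22 + 32 + 26)/8 = 21.1250
Deviations from mean: -2.1250, -5.1250, 5.8750, -6.1250, -9.1250, 0.8750, 10.8750, 4.8750
Σ(x_t−x̄)(x_{t+2}−x̄) = (-12.4844) + (31.3906) + (-53.6094) + (-5.3594) + (-99.2344) + (4.2656) = -135.0313
Denominator Σ(x_t−x̄)² = 328.8750
r_2 = -135.0313 / 328.8750 = -0.411

-0.411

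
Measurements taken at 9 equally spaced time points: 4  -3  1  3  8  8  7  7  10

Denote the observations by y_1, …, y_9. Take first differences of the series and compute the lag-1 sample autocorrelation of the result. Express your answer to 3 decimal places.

First differences Δy: -7, 4, 2, 5, 0, -1, 0, 3
Mean of differences = 0.7500
Numerator Σ(Δy_t−Δȳ)(Δy_{t+1}−Δȳ) = -18.0625
Denominator Σ(Δy_t−Δȳ)² = 99.5000
r_1(Δy) = -18.0625 / 99.5000 = -0.182

-0.182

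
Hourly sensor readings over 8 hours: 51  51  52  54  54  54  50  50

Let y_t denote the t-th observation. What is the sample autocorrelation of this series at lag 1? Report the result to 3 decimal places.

0.409

Mean ȳ = (51 + 51 + 52 + 54 + 54 + 54 + 50 + 50)/8 = 52.0000
Numerator Σ_{t=1}^{7}(y_t−ȳ)(y_{t+1}−ȳ) = 9.0000
Denominator Σ(y_t−ȳ)² = 22.0000
r_1 = 9.0000 / 22.0000 = 0.409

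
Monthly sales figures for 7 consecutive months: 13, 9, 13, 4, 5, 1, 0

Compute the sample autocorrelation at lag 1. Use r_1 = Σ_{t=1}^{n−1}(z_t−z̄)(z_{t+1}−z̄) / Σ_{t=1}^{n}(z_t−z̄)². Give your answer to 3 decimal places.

Mean z̄ = (13 + 9 + 13 + 4 + 5 + 1 + 0)/7 = 6.4286
Numerator Σ_{t=1}^{6}(z_t−z̄)(z_{t+1}−z̄) = 63.9592
Denominator Σ(z_t−z̄)² = 171.7143
r_1 = 63.9592 / 171.7143 = 0.372

0.372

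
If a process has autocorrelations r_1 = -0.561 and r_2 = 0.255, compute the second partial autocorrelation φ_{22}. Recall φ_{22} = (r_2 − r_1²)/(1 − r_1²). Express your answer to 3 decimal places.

φ_{22} = (r_2 − r_1²) / (1 − r_1²)
r_1² = (-0.561)² = 0.314721
Numerator = 0.255 − 0.3147 = -0.0597; denominator = 1 − 0.3147 = 0.6853
φ_{22} = -0.0597 / 0.6853 = -0.087

-0.087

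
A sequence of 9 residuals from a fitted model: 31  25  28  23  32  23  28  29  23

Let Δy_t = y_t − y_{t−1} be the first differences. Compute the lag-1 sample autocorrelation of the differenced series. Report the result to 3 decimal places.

-0.706

First differences Δy: -6, 3, -5, 9, -9, 5, 1, -6
Mean of differences = -1.0000
Numerator Σ(Δy_t−Δȳ)(Δy_{t+1}−Δȳ) = -202.0000
Denominator Σ(Δy_t−Δȳ)² = 286.0000
r_1(Δy) = -202.0000 / 286.0000 = -0.706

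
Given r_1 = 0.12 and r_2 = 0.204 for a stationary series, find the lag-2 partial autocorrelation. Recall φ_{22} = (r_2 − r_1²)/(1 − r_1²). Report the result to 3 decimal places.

0.192

φ_{22} = (r_2 − r_1²) / (1 − r_1²)
r_1² = (0.12)² = 0.0144
Numerator = 0.204 − 0.0144 = 0.1896; denominator = 1 − 0.0144 = 0.9856
φ_{22} = 0.1896 / 0.9856 = 0.192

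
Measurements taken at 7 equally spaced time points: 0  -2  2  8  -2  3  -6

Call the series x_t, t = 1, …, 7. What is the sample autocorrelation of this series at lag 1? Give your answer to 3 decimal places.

-0.268

Mean x̄ = (0 − 2 + 2 + 8 − 2 + 3 − 6)/7 = 0.4286
Deviations from mean: -0.4286, -2.4286, 1.5714, 7.5714, -2.4286, 2.5714, -6.4286
Σ(x_t−x̄)(x_{t+1}−x̄) = (1.0408) + (-3.8163) + (11.8980) + (-18.3878) + (-6.2449) + (-16.5306) = -32.0408
Denominator Σ(x_t−x̄)² = 119.7143
r_1 = -32.0408 / 119.7143 = -0.268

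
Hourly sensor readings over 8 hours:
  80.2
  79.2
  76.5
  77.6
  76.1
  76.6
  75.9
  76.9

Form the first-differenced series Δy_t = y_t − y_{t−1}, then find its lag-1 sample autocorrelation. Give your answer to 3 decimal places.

-0.461

First differences Δy: -1.0, -2.7, 1.1, -1.5, 0.5, -0.7, 1.0
Mean of differences = -0.4714
Numerator Σ(Δy_t−Δȳ)(Δy_{t+1}−Δȳ) = -5.4980
Denominator Σ(Δy_t−Δȳ)² = 11.9343
r_1(Δy) = -5.4980 / 11.9343 = -0.461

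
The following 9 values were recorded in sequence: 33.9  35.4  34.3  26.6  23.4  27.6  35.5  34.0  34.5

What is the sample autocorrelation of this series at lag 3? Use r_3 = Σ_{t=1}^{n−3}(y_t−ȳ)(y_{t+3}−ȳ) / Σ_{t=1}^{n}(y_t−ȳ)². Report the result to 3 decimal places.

Mean ȳ = (33.9 + 35.4 + 34.3 + 26.6 + 23.4 + 27.6 + 35.5 + 34.0 + 34.5)/9 = 31.6889
Σ(y_t−ȳ)(y_{t+3}−ȳ) = (-11.2521) + (-30.7610) + (-10.6765) + (-19.3943) + (-19.1565) + (-11.4943) = -102.7348
Denominator Σ(y_t−ȳ)² = 164.5689
r_3 = -102.7348 / 164.5689 = -0.624

-0.624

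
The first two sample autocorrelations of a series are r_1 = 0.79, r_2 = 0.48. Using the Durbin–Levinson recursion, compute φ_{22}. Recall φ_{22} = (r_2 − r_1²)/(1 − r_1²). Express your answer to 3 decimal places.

φ_{22} = (r_2 − r_1²) / (1 − r_1²)
r_1² = (0.79)² = 0.6241
Numerator = 0.48 − 0.6241 = -0.1441; denominator = 1 − 0.6241 = 0.3759
φ_{22} = -0.1441 / 0.3759 = -0.383

-0.383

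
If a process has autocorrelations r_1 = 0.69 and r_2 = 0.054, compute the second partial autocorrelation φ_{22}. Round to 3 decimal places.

-0.806

φ_{22} = (r_2 − r_1²) / (1 − r_1²)
r_1² = (0.69)² = 0.4761
Numerator = 0.054 − 0.4761 = -0.4221; denominator = 1 − 0.4761 = 0.5239
φ_{22} = -0.4221 / 0.5239 = -0.806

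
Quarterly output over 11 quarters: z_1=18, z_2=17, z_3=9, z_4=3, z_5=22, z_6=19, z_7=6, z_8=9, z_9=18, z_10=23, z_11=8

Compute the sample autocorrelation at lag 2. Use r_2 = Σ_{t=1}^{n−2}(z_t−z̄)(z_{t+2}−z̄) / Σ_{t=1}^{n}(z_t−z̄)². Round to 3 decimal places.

-0.706

Mean z̄ = (18 + 17 + 9 + 3 + 22 + 19 + 6 + 9 + 18 + 23 + 8)/11 = 13.8182
Numerator Σ_{t=1}^{9}(z_t−z̄)(z_{t+2}−z̄) = -340.2479
Denominator Σ(z_t−z̄)² = 481.6364
r_2 = -340.2479 / 481.6364 = -0.706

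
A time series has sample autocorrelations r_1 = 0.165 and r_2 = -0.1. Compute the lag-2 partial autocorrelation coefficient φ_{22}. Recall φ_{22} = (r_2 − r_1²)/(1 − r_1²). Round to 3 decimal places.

-0.131

φ_{22} = (r_2 − r_1²) / (1 − r_1²)
r_1² = (0.165)² = 0.027225
Numerator = -0.1 − 0.0272 = -0.1272; denominator = 1 − 0.0272 = 0.9728
φ_{22} = -0.1272 / 0.9728 = -0.131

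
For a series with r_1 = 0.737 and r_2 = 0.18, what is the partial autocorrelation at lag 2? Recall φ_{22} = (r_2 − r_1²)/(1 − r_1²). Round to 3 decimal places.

φ_{22} = (r_2 − r_1²) / (1 − r_1²)
r_1² = (0.737)² = 0.543169
Numerator = 0.18 − 0.5432 = -0.3632; denominator = 1 − 0.5432 = 0.4568
φ_{22} = -0.3632 / 0.4568 = -0.795

-0.795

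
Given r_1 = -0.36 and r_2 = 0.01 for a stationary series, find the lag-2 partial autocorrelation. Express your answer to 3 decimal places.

-0.137

φ_{22} = (r_2 − r_1²) / (1 − r_1²)
r_1² = (-0.36)² = 0.1296
Numerator = 0.01 − 0.1296 = -0.1196; denominator = 1 − 0.1296 = 0.8704
φ_{22} = -0.1196 / 0.8704 = -0.137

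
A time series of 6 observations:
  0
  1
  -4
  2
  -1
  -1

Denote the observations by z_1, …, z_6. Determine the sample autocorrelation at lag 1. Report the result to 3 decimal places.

-0.663

Mean z̄ = (0 + 1 − 4 + 2 − 1 − 1)/6 = -0.5000
Deviations from mean: 0.5000, 1.5000, -3.5000, 2.5000, -0.5000, -0.5000
Numerator Σ_{t=1}^{5}(z_t−z̄)(z_{t+1}−z̄) = -14.2500
Denominator Σ(z_t−z̄)² = 21.5000
r_1 = -14.2500 / 21.5000 = -0.663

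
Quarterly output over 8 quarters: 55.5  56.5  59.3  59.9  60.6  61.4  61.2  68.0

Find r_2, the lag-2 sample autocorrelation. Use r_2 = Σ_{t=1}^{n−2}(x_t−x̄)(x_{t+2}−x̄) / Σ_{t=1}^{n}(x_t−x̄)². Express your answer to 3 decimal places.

Mean x̄ = (55.5 + 56.5 + 59.3 + 59.9 + 60.6 + 61.4 + 61.2 + 68.0)/8 = 60.3000
Σ(x_t−x̄)(x_{t+2}−x̄) = (4.8000) + (1.5200) + (-0.3000) + (-0.4400) + (0.2700) + (8.4700) = 14.3200
Denominator Σ(x_t−x̄)² = 100.0400
r_2 = 14.3200 / 100.0400 = 0.143

0.143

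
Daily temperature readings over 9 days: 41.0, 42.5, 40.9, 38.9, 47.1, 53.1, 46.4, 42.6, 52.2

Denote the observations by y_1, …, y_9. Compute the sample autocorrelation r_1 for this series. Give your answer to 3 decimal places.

0.195

Mean ȳ = (41.0 + 42.5 + 40.9 + 38.9 + 47.1 + 53.1 + 46.4 + 42.6 + 52.2)/9 = 44.9667
Numerator Σ_{t=1}^{8}(y_t−ȳ)(y_{t+1}−ȳ) = 40.0422
Denominator Σ(y_t−ȳ)² = 205.8400
r_1 = 40.0422 / 205.8400 = 0.195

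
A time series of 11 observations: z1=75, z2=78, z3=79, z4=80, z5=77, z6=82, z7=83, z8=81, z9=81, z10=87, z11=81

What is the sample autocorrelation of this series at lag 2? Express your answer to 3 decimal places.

0.104

Mean z̄ = (75 + 78 + 79 + 80 + 77 + 82 + 83 + 81 + 81 + 87 + 81)/11 = 80.3636
Numerator Σ_{t=1}^{9}(z_t−z̄)(z_{t+2}−z̄) = 10.6446
Denominator Σ(z_t−z̄)² = 102.5455
r_2 = 10.6446 / 102.5455 = 0.104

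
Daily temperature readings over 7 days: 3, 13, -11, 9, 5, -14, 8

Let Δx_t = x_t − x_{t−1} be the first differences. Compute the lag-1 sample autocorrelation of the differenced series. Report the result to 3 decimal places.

First differences Δx: 10, -24, 20, -4, -19, 22
Mean of differences = 0.8333
Numerator Σ(Δx_t−Δx̄)(Δx_{t+1}−Δx̄) = -1120.1944
Denominator Σ(Δx_t−Δx̄)² = 1932.8333
r_1(Δx) = -1120.1944 / 1932.8333 = -0.580

-0.580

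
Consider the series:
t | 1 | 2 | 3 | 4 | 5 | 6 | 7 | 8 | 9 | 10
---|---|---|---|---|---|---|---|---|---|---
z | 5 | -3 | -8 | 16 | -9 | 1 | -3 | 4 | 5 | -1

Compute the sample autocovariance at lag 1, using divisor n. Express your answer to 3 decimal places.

-27.459

Mean z̄ = (5 − 3 − 8 + 16 − 9 + 1 − 3 + 4 + 5 − 1)/10 = 0.7000
Σ_{t=1}^{9}(z_t−z̄)(z_{t+1}−z̄) = -274.5900
γ_1 = -274.5900 / 10 = -27.459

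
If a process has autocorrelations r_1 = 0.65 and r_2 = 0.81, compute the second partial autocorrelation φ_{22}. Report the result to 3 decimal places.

φ_{22} = (r_2 − r_1²) / (1 − r_1²)
r_1² = (0.65)² = 0.4225
Numerator = 0.81 − 0.4225 = 0.3875; denominator = 1 − 0.4225 = 0.5775
φ_{22} = 0.3875 / 0.5775 = 0.671

0.671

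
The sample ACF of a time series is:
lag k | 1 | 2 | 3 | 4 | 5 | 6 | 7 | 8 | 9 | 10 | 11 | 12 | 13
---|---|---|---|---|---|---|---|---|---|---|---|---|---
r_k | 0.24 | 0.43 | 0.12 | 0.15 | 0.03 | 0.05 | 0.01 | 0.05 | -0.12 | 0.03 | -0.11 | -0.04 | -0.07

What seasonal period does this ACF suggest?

2

The largest autocorrelation is r_2 = 0.43; the remaining lags stay at or below 0.24.
The dominant spike at lag 2 indicates a seasonal period of 2.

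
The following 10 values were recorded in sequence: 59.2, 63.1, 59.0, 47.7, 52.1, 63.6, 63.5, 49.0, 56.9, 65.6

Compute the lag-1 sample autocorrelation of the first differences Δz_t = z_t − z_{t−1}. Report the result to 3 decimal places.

-0.016

First differences Δz: 3.9, -4.1, -11.3, 4.4, 11.5, -0.1, -14.5, 7.9, 8.7
Mean of differences = 0.7111
Numerator Σ(Δz_t−Δz̄)(Δz_{t+1}−Δz̄) = -10.3968
Denominator Σ(Δz_t−Δz̄)² = 655.1289
r_1(Δz) = -10.3968 / 655.1289 = -0.016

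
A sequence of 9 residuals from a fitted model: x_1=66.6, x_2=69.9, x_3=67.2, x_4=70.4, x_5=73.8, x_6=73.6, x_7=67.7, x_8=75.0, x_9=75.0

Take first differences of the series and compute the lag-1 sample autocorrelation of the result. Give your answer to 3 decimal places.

First differences Δx: 3.3, -2.7, 3.2, 3.4, -0.2, -5.9, 7.3, 0.0
Mean of differences = 1.0500
Numerator Σ(Δx_t−Δx̄)(Δx_{t+1}−Δx̄) = -55.6975
Denominator Σ(Δx_t−Δx̄)² = 119.3000
r_1(Δx) = -55.6975 / 119.3000 = -0.467

-0.467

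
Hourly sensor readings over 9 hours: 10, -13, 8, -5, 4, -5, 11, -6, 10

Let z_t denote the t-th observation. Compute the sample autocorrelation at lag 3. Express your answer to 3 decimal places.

Mean z̄ = (10 − 13 + 8 − 5 + 4 − 5 + 11 − 6 + 10)/9 = 1.5556
Numerator Σ_{t=1}^{6}(z_t−z̄)(z_{t+3}−z̄) = -268.9259
Denominator Σ(z_t−z̄)² = 634.2222
r_3 = -268.9259 / 634.2222 = -0.424

-0.424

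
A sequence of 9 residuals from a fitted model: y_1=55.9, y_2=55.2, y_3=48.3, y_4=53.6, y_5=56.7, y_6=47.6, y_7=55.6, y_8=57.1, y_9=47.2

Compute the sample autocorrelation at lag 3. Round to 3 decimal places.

Mean ȳ = (55.9 + 55.2 + 48.3 + 53.6 + 56.7 + 47.6 + 55.6 + 57.1 + 47.2)/9 = 53.0222
Σ(y_t−ȳ)(y_{t+3}−ȳ) = (1.6627) + (8.0094) + (25.6049) + (1.4894) + (14.9972) + (31.5694) = 83.3330
Denominator Σ(y_t−ȳ)² = 135.7556
r_3 = 83.3330 / 135.7556 = 0.614

0.614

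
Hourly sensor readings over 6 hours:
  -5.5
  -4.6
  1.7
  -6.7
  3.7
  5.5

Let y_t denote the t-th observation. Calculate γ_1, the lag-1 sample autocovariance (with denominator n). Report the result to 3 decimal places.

-0.853

Mean ȳ = (-5.5 − 4.6 + 1.7 − 6.7 + 3.7 + 5.5)/6 = -0.9833
Deviations: -4.5167, -3.6167, 2.6833, -5.7167, 4.6833, 6.4833
Σ_{t=1}^{5}(y_t−ȳ)(y_{t+1}−ȳ) = -5.1186
γ_1 = -5.1186 / 6 = -0.853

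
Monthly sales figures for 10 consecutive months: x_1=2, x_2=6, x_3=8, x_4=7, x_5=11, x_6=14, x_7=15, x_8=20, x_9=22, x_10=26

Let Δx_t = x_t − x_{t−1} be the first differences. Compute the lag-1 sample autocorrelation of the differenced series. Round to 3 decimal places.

First differences Δx: 4, 2, -1, 4, 3, 1, 5, 2, 4
Mean of differences = 2.6667
Numerator Σ(Δx_t−Δx̄)(Δx_{t+1}−Δx̄) = -9.7778
Denominator Σ(Δx_t−Δx̄)² = 28.0000
r_1(Δx) = -9.7778 / 28.0000 = -0.349

-0.349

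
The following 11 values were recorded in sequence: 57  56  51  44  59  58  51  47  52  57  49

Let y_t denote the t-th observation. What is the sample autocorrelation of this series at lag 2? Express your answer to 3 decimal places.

-0.631

Mean ȳ = (57 + 56 + 51 + 44 + 59 + 58 + 51 + 47 + 52 + 57 + 49)/11 = 52.8182
Numerator Σ_{t=1}^{9}(y_t−ȳ)(y_{t+2}−ȳ) = -153.7025
Denominator Σ(y_t−ȳ)² = 243.6364
r_2 = -153.7025 / 243.6364 = -0.631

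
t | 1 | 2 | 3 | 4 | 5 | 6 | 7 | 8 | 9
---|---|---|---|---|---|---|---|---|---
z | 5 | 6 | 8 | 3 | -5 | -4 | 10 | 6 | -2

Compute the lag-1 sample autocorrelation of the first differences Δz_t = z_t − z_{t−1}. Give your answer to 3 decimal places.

First differences Δz: 1, 2, -5, -8, 1, 14, -4, -8
Mean of differences = -0.8750
Numerator Σ(Δz_t−Δz̄)(Δz_{t+1}−Δz̄) = 13.2344
Denominator Σ(Δz_t−Δz̄)² = 364.8750
r_1(Δz) = 13.2344 / 364.8750 = 0.036

0.036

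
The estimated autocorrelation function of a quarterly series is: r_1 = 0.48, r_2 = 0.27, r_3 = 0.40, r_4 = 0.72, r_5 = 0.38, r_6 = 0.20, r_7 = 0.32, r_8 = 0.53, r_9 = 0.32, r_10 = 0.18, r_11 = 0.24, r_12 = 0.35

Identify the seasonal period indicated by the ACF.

The largest autocorrelation is r_4 = 0.72, with a weaker echo at lag 8 (0.53); the remaining lags stay at or below 0.48. The elevated value at lag 1 (0.48), dropping to 0.27 at lag 2, reflects decaying short-term dependence rather than seasonality.
The dominant spike at lag 4 indicates a seasonal period of 4.

4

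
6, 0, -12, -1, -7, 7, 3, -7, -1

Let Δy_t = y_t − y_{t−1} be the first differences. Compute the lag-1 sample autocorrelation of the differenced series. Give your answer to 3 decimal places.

First differences Δy: -6, -12, 11, -6, 14, -4, -10, 6
Mean of differences = -0.8750
Numerator Σ(Δy_t−Δȳ)(Δy_{t+1}−Δȳ) = -292.8906
Denominator Σ(Δy_t−Δȳ)² = 678.8750
r_1(Δy) = -292.8906 / 678.8750 = -0.431

-0.431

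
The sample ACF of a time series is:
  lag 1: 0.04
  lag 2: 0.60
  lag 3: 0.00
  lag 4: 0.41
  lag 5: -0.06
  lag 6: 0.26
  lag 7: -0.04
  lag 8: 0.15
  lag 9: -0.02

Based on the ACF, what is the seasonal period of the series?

2

The largest autocorrelation is r_2 = 0.60, with weaker echoes at lags 4 (0.41), 6 (0.26) and 8 (0.15); the remaining lags stay at or below 0.04.
The dominant spike at lag 2 indicates a seasonal period of 2.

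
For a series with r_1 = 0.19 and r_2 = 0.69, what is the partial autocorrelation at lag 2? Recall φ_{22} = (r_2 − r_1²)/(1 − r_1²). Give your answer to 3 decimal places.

φ_{22} = (r_2 − r_1²) / (1 − r_1²)
r_1² = (0.19)² = 0.0361
Numerator = 0.69 − 0.0361 = 0.6539; denominator = 1 − 0.0361 = 0.9639
φ_{22} = 0.6539 / 0.9639 = 0.678

0.678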